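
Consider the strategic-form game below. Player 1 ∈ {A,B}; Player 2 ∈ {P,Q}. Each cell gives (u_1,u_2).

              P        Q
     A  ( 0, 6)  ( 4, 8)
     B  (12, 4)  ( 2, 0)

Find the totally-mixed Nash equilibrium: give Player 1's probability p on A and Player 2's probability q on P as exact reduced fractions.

(p,q) = (2/3, 1/7)

P1 indiff ⇒ q·0+(1-q)·4 = q·12+(1-q)·2 ⇒ q(-12) = (1-q)(-2) ⇒ q = 1/7
P2 indiff ⇒ p·6+(1-p)·4 = p·8+(1-p)·0 ⇒ p(-2) = (1-p)(-4) ⇒ p = 2/3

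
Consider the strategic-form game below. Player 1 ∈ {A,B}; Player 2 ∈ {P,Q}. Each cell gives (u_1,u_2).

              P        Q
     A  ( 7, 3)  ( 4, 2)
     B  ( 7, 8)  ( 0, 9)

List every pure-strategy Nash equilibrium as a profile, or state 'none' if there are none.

PSNE = {(A,P)}

(A,P): NE
(A,Q): not NE [P2→P gives 3>2]
(B,P): not NE [P2→Q gives 9>8]
(B,Q): not NE [P1→A gives 4>0]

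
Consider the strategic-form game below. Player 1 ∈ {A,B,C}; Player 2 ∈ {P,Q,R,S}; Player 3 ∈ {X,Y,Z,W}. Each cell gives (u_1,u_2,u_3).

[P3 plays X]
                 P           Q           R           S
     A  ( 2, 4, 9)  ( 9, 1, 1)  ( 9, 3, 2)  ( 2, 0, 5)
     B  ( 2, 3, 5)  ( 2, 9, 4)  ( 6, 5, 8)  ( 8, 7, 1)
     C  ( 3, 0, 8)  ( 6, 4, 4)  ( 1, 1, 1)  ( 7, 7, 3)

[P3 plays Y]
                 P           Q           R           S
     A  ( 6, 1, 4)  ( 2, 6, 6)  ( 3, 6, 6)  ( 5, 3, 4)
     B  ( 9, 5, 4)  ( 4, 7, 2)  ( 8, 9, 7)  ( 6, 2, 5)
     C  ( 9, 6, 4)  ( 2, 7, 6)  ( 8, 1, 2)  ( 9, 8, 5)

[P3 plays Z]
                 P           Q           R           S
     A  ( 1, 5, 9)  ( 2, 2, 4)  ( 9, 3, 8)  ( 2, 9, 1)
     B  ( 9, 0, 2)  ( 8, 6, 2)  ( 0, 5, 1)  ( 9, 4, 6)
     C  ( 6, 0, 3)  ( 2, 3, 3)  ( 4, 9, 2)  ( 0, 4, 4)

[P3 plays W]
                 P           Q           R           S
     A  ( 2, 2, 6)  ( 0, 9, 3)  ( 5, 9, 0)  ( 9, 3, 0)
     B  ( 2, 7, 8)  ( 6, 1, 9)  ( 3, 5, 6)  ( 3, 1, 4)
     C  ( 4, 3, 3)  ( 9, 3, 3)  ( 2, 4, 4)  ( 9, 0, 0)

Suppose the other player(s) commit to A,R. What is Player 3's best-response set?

u_3(X vs A,R) = 2
u_3(Y vs A,R) = 6
u_3(Z vs A,R) = 8
u_3(W vs A,R) = 0
max payoff 8 at {Z}

argmax u_3 = {Z}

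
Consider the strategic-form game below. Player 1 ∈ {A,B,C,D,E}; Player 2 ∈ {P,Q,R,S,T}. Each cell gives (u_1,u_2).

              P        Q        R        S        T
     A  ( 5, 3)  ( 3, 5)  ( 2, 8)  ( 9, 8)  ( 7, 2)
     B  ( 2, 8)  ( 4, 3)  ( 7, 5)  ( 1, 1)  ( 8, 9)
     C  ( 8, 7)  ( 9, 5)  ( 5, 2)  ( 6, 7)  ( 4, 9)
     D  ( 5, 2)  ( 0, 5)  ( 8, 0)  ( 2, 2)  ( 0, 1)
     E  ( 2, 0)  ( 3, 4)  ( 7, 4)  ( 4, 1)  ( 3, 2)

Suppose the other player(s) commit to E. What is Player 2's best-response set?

u_2(P vs E) = 0
u_2(Q vs E) = 4
u_2(R vs E) = 4
u_2(S vs E) = 1
u_2(T vs E) = 2
max payoff 4 at {Q,R}

P2 best: {Q,R}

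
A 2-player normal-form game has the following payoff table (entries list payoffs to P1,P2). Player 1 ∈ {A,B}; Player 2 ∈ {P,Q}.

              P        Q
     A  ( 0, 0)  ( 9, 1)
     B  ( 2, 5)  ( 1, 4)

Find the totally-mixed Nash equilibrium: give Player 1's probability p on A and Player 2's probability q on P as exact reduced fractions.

p=1/2, q=4/5

P1 indiff ⇒ q·0+(1-q)·9 = q·2+(1-q)·1 ⇒ q(-2) = (1-q)(-8) ⇒ q = 4/5
P2 indiff ⇒ p·0+(1-p)·5 = p·1+(1-p)·4 ⇒ p(-1) = (1-p)(-1) ⇒ p = 1/2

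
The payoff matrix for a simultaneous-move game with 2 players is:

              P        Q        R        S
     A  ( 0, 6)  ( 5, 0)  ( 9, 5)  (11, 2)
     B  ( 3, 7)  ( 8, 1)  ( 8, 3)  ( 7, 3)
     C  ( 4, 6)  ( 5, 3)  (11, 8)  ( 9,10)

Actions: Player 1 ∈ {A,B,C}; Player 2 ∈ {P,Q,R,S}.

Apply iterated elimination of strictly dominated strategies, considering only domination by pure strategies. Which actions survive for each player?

P2 drop Q (P beats it: A:6>0 B:7>1 C:6>3)
P1 drop B (C beats it: P:4>3 R:11>8 S:9>7)
P1→{A,C} P2→{P,R,S}

IESDS → P1:{A,C} P2:{P,R,S}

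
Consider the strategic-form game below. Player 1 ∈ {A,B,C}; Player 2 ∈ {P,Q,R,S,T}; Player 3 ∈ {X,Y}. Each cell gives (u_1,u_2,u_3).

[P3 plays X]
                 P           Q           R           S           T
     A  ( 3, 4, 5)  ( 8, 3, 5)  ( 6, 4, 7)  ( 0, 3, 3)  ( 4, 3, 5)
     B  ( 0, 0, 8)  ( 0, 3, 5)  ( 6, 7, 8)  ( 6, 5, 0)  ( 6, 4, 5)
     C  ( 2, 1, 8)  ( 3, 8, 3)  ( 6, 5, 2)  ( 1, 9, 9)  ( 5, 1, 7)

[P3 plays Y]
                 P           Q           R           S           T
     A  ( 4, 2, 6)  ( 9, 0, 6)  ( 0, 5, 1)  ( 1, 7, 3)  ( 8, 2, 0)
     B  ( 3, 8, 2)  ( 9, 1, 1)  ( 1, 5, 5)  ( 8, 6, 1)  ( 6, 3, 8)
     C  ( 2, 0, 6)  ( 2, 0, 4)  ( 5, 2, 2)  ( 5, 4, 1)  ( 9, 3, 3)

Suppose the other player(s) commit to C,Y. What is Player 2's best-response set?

u_2(P vs C,Y) = 0
u_2(Q vs C,Y) = 0
u_2(R vs C,Y) = 2
u_2(S vs C,Y) = 4
u_2(T vs C,Y) = 3
max payoff 4 at {S}

argmax u_2 = {S}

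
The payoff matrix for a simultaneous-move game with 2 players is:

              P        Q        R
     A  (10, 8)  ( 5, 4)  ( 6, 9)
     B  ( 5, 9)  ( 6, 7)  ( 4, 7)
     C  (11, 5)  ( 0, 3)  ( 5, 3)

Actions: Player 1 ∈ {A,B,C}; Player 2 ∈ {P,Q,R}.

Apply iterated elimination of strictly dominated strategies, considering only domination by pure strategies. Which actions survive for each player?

P2 drop Q (P beats it: A:8>4 B:9>7 C:5>3)
P1 drop B (A beats it: P:10>5 R:6>4)
P1→{A,C} P2→{P,R}

Remaining: P1:{A,C} P2:{P,R}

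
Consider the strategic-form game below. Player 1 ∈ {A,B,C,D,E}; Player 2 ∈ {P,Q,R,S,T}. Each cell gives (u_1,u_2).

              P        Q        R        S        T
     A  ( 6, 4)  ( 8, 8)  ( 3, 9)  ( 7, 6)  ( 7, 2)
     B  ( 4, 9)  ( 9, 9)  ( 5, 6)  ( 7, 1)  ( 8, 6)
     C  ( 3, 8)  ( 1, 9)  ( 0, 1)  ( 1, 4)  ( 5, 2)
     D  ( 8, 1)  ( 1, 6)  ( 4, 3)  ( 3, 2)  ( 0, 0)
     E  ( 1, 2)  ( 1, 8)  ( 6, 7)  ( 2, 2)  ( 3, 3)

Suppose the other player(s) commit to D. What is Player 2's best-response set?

u_2(P vs D) = 1
u_2(Q vs D) = 6
u_2(R vs D) = 3
u_2(S vs D) = 2
u_2(T vs D) = 0
max payoff 6 at {Q}

argmax u_2 = {Q}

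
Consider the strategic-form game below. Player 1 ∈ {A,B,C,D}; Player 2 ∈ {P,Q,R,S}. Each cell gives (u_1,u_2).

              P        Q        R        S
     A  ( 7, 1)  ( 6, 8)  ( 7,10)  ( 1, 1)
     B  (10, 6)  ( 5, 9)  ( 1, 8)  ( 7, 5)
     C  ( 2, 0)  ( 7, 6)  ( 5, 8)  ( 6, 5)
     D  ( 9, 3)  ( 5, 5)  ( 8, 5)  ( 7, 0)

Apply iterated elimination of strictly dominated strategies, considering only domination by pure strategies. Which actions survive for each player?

P2 drop P (Q beats it: A:8>1 B:9>6 C:6>0 D:5>3)
P2 drop S (Q beats it: A:8>1 B:9>5 C:6>5 D:5>0)
P1 drop B (A beats it: Q:6>5 R:7>1)
P1→{A,C,D} P2→{Q,R}

Remaining: P1:{A,C,D} P2:{Q,R}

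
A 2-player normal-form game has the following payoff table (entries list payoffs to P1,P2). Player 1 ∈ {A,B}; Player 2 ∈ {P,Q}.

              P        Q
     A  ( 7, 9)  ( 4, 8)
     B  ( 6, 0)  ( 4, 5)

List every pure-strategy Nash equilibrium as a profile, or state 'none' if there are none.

(A,P): NE
(A,Q): not NE [P2→P gives 9>8]
(B,P): not NE [P1→A gives 7>6; P2→Q gives 5>0]
(B,Q): NE

PSNE = {(A,P), (B,Q)}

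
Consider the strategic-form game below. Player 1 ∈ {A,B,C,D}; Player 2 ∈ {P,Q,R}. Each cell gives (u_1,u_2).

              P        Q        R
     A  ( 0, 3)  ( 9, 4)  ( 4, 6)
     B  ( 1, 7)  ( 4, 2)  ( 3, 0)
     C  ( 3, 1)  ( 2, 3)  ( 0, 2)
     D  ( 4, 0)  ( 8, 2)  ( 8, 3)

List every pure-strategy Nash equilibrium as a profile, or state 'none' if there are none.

(A,P): not NE [P1→D gives 4>0; P2→R gives 6>3]
(A,Q): not NE [P2→R gives 6>4]
(A,R): not NE [P1→D gives 8>4]
(B,P): not NE [P1→D gives 4>1]
(B,Q): not NE [P1→A gives 9>4; P2→P gives 7>2]
(B,R): not NE [P1→D gives 8>3; P2→P gives 7>0]
(C,P): not NE [P1→D gives 4>3; P2→Q gives 3>1]
(C,Q): not NE [P1→A gives 9>2]
(C,R): not NE [P1→D gives 8>0; P2→Q gives 3>2]
(D,P): not NE [P2→R gives 3>0]
(D,Q): not NE [P1→A gives 9>8; P2→R gives 3>2]
(D,R): NE

PSNE = {(D,R)}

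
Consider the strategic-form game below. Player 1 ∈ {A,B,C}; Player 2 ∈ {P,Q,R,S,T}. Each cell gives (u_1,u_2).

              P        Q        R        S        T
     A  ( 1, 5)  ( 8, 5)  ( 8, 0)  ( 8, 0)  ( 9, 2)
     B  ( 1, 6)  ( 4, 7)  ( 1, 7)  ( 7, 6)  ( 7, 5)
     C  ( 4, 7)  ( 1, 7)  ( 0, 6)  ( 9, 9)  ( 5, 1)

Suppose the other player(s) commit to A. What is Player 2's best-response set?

u_2(P vs A) = 5
u_2(Q vs A) = 5
u_2(R vs A) = 0
u_2(S vs A) = 0
u_2(T vs A) = 2
max payoff 5 at {P,Q}

P2 best: {P,Q}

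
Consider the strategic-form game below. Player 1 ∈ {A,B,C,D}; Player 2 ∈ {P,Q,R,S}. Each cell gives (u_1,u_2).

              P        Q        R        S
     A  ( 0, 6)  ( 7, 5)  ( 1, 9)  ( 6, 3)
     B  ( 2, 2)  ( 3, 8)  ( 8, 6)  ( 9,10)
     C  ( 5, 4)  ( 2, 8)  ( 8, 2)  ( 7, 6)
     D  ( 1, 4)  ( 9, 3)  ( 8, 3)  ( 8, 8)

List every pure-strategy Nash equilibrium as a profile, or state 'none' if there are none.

(A,P): not NE [P1→C gives 5>0; P2→R gives 9>6]
(A,Q): not NE [P1→D gives 9>7; P2→R gives 9>5]
(A,R): not NE [P1→D gives 8>1]
(A,S): not NE [P1→B gives 9>6; P2→R gives 9>3]
(B,P): not NE [P1→C gives 5>2; P2→S gives 10>2]
(B,Q): not NE [P1→D gives 9>3; P2→S gives 10>8]
(B,R): not NE [P2→S gives 10>6]
(B,S): NE
(C,P): not NE [P2→Q gives 8>4]
(C,Q): not NE [P1→D gives 9>2]
(C,R): not NE [P2→Q gives 8>2]
(C,S): not NE [P1→B gives 9>7; P2→Q gives 8>6]
(D,P): not NE [P1→C gives 5>1; P2→S gives 8>4]
(D,Q): not NE [P2→S gives 8>3]
(D,R): not NE [P2→S gives 8>3]
(D,S): not NE [P1→B gives 9>8]

PSNE = {(B,S)}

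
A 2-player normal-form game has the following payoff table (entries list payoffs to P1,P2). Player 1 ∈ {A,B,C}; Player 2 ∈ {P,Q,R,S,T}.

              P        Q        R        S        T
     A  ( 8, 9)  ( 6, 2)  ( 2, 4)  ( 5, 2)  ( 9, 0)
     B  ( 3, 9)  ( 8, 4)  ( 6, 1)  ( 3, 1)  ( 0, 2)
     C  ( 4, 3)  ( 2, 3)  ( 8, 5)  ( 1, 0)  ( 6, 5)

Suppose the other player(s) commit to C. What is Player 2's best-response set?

argmax u_2 = {R,T}

u_2(P vs C) = 3
u_2(Q vs C) = 3
u_2(R vs C) = 5
u_2(S vs C) = 0
u_2(T vs C) = 5
max payoff 5 at {R,T}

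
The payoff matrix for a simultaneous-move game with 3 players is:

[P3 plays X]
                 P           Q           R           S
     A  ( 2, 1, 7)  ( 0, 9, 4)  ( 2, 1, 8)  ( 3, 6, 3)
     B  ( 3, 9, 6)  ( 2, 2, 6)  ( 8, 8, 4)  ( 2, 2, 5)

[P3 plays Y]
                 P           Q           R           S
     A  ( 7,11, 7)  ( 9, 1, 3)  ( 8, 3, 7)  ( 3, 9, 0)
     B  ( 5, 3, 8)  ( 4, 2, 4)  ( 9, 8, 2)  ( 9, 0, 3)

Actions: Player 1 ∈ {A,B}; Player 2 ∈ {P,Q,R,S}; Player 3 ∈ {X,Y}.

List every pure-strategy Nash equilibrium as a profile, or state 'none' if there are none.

(A,P,X): not NE [P1→B gives 3>2; P2→Q gives 9>1]
(A,P,Y): NE
(A,Q,X): not NE [P1→B gives 2>0]
(A,Q,Y): not NE [P2→P gives 11>1; P3→X gives 4>3]
(A,R,X): not NE [P1→B gives 8>2; P2→Q gives 9>1]
(A,R,Y): not NE [P1→B gives 9>8; P2→P gives 11>3; P3→X gives 8>7]
(A,S,X): not NE [P2→Q gives 9>6]
(A,S,Y): not NE [P1→B gives 9>3; P2→P gives 11>9; P3→X gives 3>0]
(B,P,X): not NE [P3→Y gives 8>6]
(B,P,Y): not NE [P1→A gives 7>5; P2→R gives 8>3]
(B,Q,X): not NE [P2→P gives 9>2]
(B,Q,Y): not NE [P1→A gives 9>4; P2→R gives 8>2; P3→X gives 6>4]
(B,R,X): not NE [P2→P gives 9>8]
(B,R,Y): not NE [P3→X gives 4>2]
(B,S,X): not NE [P1→A gives 3>2; P2→P gives 9>2]
(B,S,Y): not NE [P2→R gives 8>0; P3→X gives 5>3]

Nash profiles: (A,P,Y)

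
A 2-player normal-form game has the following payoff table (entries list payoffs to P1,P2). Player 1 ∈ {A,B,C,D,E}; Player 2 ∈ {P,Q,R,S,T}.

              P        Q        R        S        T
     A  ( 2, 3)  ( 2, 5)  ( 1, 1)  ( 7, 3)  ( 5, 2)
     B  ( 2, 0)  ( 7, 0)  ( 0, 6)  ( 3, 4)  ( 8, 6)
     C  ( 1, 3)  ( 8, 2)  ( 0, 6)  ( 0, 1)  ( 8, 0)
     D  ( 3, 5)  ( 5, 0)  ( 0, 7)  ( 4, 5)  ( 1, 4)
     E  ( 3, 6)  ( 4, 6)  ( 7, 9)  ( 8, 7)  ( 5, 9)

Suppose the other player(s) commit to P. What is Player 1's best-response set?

BR_1 = {D,E}

u_1(A vs P) = 2
u_1(B vs P) = 2
u_1(C vs P) = 1
u_1(D vs P) = 3
u_1(E vs P) = 3
max payoff 3 at {D,E}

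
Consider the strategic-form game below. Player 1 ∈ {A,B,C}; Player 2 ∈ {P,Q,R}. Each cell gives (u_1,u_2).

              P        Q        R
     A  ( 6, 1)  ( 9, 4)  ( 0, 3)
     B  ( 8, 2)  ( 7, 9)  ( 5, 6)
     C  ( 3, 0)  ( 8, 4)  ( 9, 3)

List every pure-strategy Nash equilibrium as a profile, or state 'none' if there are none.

Nash profiles: (A,Q)

(A,P): not NE [P1→B gives 8>6; P2→Q gives 4>1]
(A,Q): NE
(A,R): not NE [P1→C gives 9>0; P2→Q gives 4>3]
(B,P): not NE [P2→Q gives 9>2]
(B,Q): not NE [P1→A gives 9>7]
(B,R): not NE [P1→C gives 9>5; P2→Q gives 9>6]
(C,P): not NE [P1→B gives 8>3; P2→Q gives 4>0]
(C,Q): not NE [P1→A gives 9>8]
(C,R): not NE [P2→Q gives 4>3]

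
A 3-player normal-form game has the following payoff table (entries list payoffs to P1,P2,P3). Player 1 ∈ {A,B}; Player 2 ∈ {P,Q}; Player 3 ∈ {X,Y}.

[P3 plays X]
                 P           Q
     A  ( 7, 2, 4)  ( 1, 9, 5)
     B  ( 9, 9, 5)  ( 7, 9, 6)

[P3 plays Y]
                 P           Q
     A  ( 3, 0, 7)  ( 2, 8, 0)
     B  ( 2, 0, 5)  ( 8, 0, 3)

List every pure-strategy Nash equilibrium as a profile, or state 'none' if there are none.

(A,P,X): not NE [P1→B gives 9>7; P2→Q gives 9>2; P3→Y gives 7>4]
(A,P,Y): not NE [P2→Q gives 8>0]
(A,Q,X): not NE [P1→B gives 7>1]
(A,Q,Y): not NE [P1→B gives 8>2; P3→X gives 5>0]
(B,P,X): NE
(B,P,Y): not NE [P1→A gives 3>2]
(B,Q,X): NE
(B,Q,Y): not NE [P3→X gives 6>3]

PSNE = {(B,P,X), (B,Q,X)}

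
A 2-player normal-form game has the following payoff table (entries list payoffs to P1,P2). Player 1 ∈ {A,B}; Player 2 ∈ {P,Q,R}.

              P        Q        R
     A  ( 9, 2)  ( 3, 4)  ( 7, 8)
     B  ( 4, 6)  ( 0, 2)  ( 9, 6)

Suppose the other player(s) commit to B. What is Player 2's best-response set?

u_2(P vs B) = 6
u_2(Q vs B) = 2
u_2(R vs B) = 6
max payoff 6 at {P,R}

P2 best: {P,R}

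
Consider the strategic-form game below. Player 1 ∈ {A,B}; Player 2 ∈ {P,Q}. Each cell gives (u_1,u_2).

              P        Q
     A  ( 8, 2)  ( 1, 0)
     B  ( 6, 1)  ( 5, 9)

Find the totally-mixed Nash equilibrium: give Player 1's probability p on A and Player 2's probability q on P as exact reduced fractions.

(p,q) = (4/5, 2/3)

P1 indiff ⇒ q·8+(1-q)·1 = q·6+(1-q)·5 ⇒ q(2) = (1-q)(4) ⇒ q = 2/3
P2 indiff ⇒ p·2+(1-p)·1 = p·0+(1-p)·9 ⇒ p(2) = (1-p)(8) ⇒ p = 4/5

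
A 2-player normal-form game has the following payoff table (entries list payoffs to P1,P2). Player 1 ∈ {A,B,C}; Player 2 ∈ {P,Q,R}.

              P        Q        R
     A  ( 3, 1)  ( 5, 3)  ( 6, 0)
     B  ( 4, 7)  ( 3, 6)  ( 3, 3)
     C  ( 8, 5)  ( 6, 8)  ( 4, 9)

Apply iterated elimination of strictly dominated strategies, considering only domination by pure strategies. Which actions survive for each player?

P1 drop B (C beats it: P:8>4 Q:6>3 R:4>3)
P2 drop P (Q beats it: A:3>1 C:8>5)
P1→{A,C} P2→{Q,R}

Survivors P1:{A,C} P2:{Q,R}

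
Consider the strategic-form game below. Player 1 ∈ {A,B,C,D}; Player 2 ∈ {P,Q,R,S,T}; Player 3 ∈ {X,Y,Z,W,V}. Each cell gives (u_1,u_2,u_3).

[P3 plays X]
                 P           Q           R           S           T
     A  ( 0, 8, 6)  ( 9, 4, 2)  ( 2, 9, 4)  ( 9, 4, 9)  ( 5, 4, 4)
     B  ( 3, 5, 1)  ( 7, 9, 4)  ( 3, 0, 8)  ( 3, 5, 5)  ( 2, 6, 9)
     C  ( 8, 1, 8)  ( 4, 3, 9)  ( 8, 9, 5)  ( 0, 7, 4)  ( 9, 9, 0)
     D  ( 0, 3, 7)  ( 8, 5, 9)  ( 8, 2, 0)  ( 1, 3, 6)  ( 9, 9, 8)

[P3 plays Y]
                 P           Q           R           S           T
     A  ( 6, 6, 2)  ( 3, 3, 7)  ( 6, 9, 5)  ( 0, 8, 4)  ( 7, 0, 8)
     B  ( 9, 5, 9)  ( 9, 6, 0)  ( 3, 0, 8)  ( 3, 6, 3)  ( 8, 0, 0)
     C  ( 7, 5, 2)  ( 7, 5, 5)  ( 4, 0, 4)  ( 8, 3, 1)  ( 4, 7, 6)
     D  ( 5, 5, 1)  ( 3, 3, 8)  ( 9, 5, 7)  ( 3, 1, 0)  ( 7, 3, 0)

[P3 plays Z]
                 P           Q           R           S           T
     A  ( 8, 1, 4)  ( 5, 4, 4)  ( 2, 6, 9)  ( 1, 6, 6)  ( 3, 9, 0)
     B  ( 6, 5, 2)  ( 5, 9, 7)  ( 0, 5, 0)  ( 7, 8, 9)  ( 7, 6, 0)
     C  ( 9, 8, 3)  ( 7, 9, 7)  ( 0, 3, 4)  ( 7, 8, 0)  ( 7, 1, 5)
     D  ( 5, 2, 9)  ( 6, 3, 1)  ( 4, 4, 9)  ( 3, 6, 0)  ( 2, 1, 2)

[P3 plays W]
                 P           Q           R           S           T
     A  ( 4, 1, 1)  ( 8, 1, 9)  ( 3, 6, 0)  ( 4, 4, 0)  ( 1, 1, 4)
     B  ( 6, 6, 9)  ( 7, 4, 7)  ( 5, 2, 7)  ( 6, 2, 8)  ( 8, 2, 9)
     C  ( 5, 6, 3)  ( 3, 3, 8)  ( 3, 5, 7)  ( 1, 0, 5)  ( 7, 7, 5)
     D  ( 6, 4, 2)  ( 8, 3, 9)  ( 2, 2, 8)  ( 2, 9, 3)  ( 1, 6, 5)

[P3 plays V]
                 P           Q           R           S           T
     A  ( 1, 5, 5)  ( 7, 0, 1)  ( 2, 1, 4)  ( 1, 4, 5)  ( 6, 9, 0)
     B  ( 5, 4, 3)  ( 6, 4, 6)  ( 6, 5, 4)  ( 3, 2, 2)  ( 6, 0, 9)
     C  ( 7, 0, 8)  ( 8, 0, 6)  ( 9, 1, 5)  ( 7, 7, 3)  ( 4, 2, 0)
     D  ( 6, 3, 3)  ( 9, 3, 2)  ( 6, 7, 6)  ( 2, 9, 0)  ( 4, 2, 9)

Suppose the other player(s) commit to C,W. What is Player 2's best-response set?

u_2(P vs C,W) = 6
u_2(Q vs C,W) = 3
u_2(R vs C,W) = 5
u_2(S vs C,W) = 0
u_2(T vs C,W) = 7
max payoff 7 at {T}

P2 best: {T}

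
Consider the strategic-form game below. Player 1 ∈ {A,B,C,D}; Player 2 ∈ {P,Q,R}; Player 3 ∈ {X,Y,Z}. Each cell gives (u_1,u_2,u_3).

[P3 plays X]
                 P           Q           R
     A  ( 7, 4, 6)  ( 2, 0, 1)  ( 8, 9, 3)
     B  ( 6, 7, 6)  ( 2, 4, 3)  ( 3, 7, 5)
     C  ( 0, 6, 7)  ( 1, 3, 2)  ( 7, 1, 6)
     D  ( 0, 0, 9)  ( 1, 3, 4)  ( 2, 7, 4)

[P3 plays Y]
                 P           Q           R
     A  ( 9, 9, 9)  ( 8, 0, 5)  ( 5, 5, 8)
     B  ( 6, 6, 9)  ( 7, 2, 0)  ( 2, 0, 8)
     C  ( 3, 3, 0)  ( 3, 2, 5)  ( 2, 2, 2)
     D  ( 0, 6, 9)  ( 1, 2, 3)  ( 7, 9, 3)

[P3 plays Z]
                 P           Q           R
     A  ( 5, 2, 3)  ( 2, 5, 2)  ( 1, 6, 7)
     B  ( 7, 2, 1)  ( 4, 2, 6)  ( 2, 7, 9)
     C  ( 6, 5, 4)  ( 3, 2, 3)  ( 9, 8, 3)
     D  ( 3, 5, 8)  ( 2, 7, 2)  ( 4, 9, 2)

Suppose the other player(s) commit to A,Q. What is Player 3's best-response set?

u_3(X vs A,Q) = 1
u_3(Y vs A,Q) = 5
u_3(Z vs A,Q) = 2
max payoff 5 at {Y}

BR_3 = {Y}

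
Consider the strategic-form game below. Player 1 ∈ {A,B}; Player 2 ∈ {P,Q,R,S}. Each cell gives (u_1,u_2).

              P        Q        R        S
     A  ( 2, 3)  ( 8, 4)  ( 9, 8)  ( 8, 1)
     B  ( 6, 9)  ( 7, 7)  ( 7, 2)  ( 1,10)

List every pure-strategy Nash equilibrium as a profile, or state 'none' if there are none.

(A,P): not NE [P1→B gives 6>2; P2→R gives 8>3]
(A,Q): not NE [P2→R gives 8>4]
(A,R): NE
(A,S): not NE [P2→R gives 8>1]
(B,P): not NE [P2→S gives 10>9]
(B,Q): not NE [P1→A gives 8>7; P2→S gives 10>7]
(B,R): not NE [P1→A gives 9>7; P2→S gives 10>2]
(B,S): not NE [P1→A gives 8>1]

NE set: (A,R)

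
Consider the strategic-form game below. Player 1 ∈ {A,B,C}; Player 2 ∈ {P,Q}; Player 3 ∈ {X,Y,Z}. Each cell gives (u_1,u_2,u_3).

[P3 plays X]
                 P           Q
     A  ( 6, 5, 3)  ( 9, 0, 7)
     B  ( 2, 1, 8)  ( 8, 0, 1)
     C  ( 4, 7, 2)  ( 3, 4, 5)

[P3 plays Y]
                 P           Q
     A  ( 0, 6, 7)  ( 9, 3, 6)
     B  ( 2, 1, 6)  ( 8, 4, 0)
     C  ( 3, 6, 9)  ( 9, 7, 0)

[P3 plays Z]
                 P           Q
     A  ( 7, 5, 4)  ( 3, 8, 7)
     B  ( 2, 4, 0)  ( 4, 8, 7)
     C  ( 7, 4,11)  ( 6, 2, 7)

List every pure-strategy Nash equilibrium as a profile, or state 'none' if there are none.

(A,P,X): not NE [P3→Y gives 7>3]
(A,P,Y): not NE [P1→C gives 3>0]
(A,P,Z): not NE [P2→Q gives 8>5; P3→Y gives 7>4]
(A,Q,X): not NE [P2→P gives 5>0]
(A,Q,Y): not NE [P2→P gives 6>3; P3→Z gives 7>6]
(A,Q,Z): not NE [P1→C gives 6>3]
(B,P,X): not NE [P1→A gives 6>2]
(B,P,Y): not NE [P1→C gives 3>2; P2→Q gives 4>1; P3→X gives 8>6]
(B,P,Z): not NE [P1→C gives 7>2; P2→Q gives 8>4; P3→X gives 8>0]
(B,Q,X): not NE [P1→A gives 9>8; P2→P gives 1>0; P3→Z gives 7>1]
(B,Q,Y): not NE [P1→C gives 9>8; P3→Z gives 7>0]
(B,Q,Z): not NE [P1→C gives 6>4]
(C,P,X): not NE [P1→A gives 6>4; P3→Z gives 11>2]
(C,P,Y): not NE [P2→Q gives 7>6; P3→Z gives 11>9]
(C,P,Z): NE
(C,Q,X): not NE [P1→A gives 9>3; P2→P gives 7>4; P3→Z gives 7>5]
(C,Q,Y): not NE [P3→Z gives 7>0]
(C,Q,Z): not NE [P2→P gives 4>2]

Nash profiles: (C,P,Z)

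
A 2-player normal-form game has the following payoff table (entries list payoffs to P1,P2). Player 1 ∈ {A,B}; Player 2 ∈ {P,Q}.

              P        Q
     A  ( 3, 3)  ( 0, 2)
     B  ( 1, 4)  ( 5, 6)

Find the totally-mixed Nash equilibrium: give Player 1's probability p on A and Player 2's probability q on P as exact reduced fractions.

P1 indiff ⇒ q·3+(1-q)·0 = q·1+(1-q)·5 ⇒ q(2) = (1-q)(5) ⇒ q = 5/7
P2 indiff ⇒ p·3+(1-p)·4 = p·2+(1-p)·6 ⇒ p(1) = (1-p)(2) ⇒ p = 2/3

p=2/3, q=5/7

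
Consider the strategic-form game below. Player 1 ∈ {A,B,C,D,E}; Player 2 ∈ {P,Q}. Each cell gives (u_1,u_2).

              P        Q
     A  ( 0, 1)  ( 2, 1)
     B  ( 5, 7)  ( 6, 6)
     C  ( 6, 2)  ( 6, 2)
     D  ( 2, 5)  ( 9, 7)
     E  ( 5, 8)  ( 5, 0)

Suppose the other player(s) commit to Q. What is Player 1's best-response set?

argmax u_1 = {D}

u_1(A vs Q) = 2
u_1(B vs Q) = 6
u_1(C vs Q) = 6
u_1(D vs Q) = 9
u_1(E vs Q) = 5
max payoff 9 at {D}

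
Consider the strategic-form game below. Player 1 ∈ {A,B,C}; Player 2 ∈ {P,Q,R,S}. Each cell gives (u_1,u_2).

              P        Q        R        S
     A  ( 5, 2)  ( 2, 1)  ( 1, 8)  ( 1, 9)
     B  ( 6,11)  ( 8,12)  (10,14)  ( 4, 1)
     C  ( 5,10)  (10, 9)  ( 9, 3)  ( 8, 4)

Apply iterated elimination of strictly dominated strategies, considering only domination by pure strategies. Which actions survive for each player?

Remaining: P1:{B,C} P2:{P,Q,R}

P1 drop A (B beats it: P:6>5 Q:8>2 R:10>1 S:4>1)
P2 drop S (P beats it: B:11>1 C:10>4)
P1→{B,C} P2→{P,Q,R}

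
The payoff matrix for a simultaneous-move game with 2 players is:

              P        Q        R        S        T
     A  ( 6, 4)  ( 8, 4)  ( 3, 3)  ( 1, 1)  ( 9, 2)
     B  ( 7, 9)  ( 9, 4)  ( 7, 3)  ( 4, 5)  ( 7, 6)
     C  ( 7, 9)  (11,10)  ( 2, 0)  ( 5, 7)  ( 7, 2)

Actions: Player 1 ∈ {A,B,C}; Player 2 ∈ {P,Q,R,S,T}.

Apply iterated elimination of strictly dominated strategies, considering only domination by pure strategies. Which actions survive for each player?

P2 drop R (P beats it: A:4>3 B:9>3 C:9>0)
P2 drop S (P beats it: A:4>1 B:9>5 C:9>7)
P2 drop T (P beats it: A:4>2 B:9>6 C:9>2)
P1 drop A (B beats it: P:7>6 Q:9>8)
P1→{B,C} P2→{P,Q}

IESDS → P1:{B,C} P2:{P,Q}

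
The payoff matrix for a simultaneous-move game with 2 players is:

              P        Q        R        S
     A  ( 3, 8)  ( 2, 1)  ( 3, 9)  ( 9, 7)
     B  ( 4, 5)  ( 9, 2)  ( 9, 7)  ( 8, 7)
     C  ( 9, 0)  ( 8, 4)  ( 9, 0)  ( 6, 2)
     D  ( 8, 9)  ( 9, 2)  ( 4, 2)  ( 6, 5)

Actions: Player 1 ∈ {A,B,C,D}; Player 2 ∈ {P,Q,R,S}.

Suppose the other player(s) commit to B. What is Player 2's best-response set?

u_2(P vs B) = 5
u_2(Q vs B) = 2
u_2(R vs B) = 7
u_2(S vs B) = 7
max payoff 7 at {R,S}

P2 best: {R,S}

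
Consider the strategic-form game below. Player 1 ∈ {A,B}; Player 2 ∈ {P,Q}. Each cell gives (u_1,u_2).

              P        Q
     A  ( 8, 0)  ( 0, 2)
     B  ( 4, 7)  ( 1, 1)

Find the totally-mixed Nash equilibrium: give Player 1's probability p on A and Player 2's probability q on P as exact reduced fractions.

p=3/4, q=1/5

P1 indiff ⇒ q·8+(1-q)·0 = q·4+(1-q)·1 ⇒ q(4) = (1-q)(1) ⇒ q = 1/5
P2 indiff ⇒ p·0+(1-p)·7 = p·2+(1-p)·1 ⇒ p(-2) = (1-p)(-6) ⇒ p = 3/4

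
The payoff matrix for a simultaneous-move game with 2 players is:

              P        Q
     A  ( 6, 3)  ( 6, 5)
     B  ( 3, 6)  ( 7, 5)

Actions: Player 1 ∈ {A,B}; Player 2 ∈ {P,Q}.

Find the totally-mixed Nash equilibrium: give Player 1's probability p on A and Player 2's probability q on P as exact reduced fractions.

(p,q) = (1/3, 1/4)

P1 indiff ⇒ q·6+(1-q)·6 = q·3+(1-q)·7 ⇒ q(3) = (1-q)(1) ⇒ q = 1/4
P2 indiff ⇒ p·3+(1-p)·6 = p·5+(1-p)·5 ⇒ p(-2) = (1-p)(-1) ⇒ p = 1/3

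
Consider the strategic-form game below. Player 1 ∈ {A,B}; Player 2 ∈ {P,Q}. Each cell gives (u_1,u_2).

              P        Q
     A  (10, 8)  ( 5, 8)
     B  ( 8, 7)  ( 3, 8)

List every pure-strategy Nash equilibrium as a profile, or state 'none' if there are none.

Nash profiles: (A,P), (A,Q)

(A,P): NE
(A,Q): NE
(B,P): not NE [P1→A gives 10>8; P2→Q gives 8>7]
(B,Q): not NE [P1→A gives 5>3]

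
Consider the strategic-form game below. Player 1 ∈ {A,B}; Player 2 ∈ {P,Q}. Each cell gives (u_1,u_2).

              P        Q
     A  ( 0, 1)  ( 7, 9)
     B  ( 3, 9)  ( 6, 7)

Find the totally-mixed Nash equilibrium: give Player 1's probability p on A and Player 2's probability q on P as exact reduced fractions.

p=1/5, q=1/4

P1 indiff ⇒ q·0+(1-q)·7 = q·3+(1-q)·6 ⇒ q(-3) = (1-q)(-1) ⇒ q = 1/4
P2 indiff ⇒ p·1+(1-p)·9 = p·9+(1-p)·7 ⇒ p(-8) = (1-p)(-2) ⇒ p = 1/5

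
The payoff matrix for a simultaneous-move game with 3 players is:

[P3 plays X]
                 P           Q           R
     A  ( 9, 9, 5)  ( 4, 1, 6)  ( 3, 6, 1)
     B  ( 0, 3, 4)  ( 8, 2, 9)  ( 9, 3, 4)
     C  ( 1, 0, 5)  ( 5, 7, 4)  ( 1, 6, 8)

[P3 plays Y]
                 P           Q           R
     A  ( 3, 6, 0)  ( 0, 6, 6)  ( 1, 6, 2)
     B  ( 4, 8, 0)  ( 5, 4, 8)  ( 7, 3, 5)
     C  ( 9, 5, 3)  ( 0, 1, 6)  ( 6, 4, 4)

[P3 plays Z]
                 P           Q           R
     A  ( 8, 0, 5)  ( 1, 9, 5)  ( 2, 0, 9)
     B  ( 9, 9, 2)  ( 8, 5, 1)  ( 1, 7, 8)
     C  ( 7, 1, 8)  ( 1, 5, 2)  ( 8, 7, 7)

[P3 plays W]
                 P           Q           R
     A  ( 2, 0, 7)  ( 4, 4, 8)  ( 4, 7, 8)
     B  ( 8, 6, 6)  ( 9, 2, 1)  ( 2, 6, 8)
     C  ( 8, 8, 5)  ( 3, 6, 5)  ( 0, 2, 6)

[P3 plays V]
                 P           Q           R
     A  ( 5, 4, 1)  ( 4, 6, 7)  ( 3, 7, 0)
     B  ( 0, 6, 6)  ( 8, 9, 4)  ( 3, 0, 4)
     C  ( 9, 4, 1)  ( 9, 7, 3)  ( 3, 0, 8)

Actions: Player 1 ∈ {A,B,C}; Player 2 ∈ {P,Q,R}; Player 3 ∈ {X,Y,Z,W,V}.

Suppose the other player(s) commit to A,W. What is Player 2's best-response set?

u_2(P vs A,W) = 0
u_2(Q vs A,W) = 4
u_2(R vs A,W) = 7
max payoff 7 at {R}

argmax u_2 = {R}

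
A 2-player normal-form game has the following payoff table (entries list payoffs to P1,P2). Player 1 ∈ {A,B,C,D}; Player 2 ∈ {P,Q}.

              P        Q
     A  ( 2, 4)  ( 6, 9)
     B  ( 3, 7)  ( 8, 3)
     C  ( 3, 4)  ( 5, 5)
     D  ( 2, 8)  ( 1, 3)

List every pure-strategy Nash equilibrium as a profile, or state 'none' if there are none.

NE set: (B,P)

(A,P): not NE [P1→C gives 3>2; P2→Q gives 9>4]
(A,Q): not NE [P1→B gives 8>6]
(B,P): NE
(B,Q): not NE [P2→P gives 7>3]
(C,P): not NE [P2→Q gives 5>4]
(C,Q): not NE [P1→B gives 8>5]
(D,P): not NE [P1→C gives 3>2]
(D,Q): not NE [P1→B gives 8>1; P2→P gives 8>3]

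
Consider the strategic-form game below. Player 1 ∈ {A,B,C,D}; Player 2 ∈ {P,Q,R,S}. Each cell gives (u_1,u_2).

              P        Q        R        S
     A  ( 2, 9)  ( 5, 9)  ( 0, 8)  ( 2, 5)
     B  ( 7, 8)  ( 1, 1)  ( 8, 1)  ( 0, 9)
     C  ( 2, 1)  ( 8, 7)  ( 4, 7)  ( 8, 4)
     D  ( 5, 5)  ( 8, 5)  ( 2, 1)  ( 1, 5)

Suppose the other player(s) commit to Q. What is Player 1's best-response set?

u_1(A vs Q) = 5
u_1(B vs Q) = 1
u_1(C vs Q) = 8
u_1(D vs Q) = 8
max payoff 8 at {C,D}

argmax u_1 = {C,D}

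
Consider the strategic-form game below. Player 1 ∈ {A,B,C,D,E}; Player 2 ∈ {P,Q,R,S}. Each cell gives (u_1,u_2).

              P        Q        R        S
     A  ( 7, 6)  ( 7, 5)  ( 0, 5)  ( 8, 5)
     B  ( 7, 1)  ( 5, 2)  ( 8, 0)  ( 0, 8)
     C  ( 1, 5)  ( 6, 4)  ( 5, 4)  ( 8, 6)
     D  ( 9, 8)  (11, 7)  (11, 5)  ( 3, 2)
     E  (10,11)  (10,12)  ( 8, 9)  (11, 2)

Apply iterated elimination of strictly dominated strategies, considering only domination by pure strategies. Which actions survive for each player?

IESDS → P1:{D,E} P2:{P,Q}

P1 drop A (E beats it: P:10>7 Q:10>7 R:8>0 S:11>8)
P1 drop B (D beats it: P:9>7 Q:11>5 R:11>8 S:3>0)
P1 drop C (E beats it: P:10>1 Q:10>6 R:8>5 S:11>8)
P2 drop R (P beats it: D:8>5 E:11>9)
P2 drop S (P beats it: D:8>2 E:11>2)
P1→{D,E} P2→{P,Q}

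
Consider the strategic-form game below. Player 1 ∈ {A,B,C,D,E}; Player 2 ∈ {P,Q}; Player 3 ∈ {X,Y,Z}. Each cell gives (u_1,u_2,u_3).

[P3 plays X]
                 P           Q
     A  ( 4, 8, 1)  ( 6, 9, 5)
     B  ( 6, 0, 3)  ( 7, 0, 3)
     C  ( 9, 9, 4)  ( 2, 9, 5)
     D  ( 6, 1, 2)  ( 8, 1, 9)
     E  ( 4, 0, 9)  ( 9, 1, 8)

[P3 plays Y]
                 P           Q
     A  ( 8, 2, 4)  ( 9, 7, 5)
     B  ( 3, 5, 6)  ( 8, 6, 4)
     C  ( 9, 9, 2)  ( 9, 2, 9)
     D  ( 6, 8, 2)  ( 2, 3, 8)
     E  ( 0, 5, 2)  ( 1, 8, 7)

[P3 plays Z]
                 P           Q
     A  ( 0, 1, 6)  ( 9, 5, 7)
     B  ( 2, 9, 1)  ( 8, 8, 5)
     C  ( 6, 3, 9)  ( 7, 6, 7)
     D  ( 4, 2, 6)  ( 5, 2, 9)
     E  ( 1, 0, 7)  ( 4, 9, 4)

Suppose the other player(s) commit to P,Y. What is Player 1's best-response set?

u_1(A vs P,Y) = 8
u_1(B vs P,Y) = 3
u_1(C vs P,Y) = 9
u_1(D vs P,Y) = 6
u_1(E vs P,Y) = 0
max payoff 9 at {C}

argmax u_1 = {C}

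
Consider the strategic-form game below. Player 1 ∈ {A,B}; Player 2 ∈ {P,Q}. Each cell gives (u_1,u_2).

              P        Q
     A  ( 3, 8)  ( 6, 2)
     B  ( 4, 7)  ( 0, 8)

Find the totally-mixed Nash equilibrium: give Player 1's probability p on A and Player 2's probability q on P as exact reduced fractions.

p=1/7, q=6/7

P1 indiff ⇒ q·3+(1-q)·6 = q·4+(1-q)·0 ⇒ q(-1) = (1-q)(-6) ⇒ q = 6/7
P2 indiff ⇒ p·8+(1-p)·7 = p·2+(1-p)·8 ⇒ p(6) = (1-p)(1) ⇒ p = 1/7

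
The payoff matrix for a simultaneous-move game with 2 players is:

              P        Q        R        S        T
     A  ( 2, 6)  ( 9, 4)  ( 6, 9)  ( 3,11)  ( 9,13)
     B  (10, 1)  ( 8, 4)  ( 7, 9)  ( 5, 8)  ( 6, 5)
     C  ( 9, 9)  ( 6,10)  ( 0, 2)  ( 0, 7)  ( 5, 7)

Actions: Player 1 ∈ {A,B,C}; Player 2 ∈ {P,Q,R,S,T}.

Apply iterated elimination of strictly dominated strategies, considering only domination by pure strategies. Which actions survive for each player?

Remaining: P1:{A,B} P2:{R,S,T}

P1 drop C (B beats it: P:10>9 Q:8>6 R:7>0 S:5>0 T:6>5)
P2 drop P (R beats it: A:9>6 B:9>1)
P2 drop Q (R beats it: A:9>4 B:9>4)
P1→{A,B} P2→{R,S,T}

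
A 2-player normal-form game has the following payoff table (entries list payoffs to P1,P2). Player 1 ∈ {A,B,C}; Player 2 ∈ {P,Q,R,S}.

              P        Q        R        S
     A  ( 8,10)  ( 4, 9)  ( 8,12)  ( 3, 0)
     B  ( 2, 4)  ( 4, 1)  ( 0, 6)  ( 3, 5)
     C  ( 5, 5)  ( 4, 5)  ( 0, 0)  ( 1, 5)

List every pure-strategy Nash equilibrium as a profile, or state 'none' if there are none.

PSNE = {(A,R), (C,Q)}

(A,P): not NE [P2→R gives 12>10]
(A,Q): not NE [P2→R gives 12>9]
(A,R): NE
(A,S): not NE [P2→R gives 12>0]
(B,P): not NE [P1→A gives 8>2; P2→R gives 6>4]
(B,Q): not NE [P2→R gives 6>1]
(B,R): not NE [P1→A gives 8>0]
(B,S): not NE [P2→R gives 6>5]
(C,P): not NE [P1→A gives 8>5]
(C,Q): NE
(C,R): not NE [P1→A gives 8>0; P2→S gives 5>0]
(C,S): not NE [P1→B gives 3>1]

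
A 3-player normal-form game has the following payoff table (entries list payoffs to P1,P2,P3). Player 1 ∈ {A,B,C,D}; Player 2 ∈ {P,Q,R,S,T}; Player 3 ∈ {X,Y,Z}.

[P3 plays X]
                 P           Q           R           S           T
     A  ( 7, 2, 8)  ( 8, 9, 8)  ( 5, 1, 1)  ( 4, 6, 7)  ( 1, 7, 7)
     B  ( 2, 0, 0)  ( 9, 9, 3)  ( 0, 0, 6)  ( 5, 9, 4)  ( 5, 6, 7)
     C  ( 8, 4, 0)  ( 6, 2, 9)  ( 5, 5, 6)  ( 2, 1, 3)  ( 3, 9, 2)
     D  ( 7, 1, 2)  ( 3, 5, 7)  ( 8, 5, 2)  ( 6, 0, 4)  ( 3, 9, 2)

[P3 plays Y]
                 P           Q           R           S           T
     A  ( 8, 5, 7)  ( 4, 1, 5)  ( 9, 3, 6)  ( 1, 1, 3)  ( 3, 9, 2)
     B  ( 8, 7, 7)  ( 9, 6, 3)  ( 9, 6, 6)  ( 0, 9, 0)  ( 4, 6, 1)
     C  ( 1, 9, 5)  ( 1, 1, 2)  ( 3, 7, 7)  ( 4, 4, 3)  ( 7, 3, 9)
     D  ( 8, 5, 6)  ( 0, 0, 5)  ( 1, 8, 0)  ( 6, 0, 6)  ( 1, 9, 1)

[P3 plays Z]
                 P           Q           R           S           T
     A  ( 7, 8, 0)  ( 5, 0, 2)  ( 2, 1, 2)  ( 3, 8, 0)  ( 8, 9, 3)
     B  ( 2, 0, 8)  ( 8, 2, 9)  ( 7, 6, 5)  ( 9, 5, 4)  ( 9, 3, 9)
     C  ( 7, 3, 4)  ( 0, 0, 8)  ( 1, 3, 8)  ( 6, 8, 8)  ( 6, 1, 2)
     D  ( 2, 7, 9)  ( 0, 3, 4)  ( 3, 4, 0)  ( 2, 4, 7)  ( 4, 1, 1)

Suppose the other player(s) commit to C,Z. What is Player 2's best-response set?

u_2(P vs C,Z) = 3
u_2(Q vs C,Z) = 0
u_2(R vs C,Z) = 3
u_2(S vs C,Z) = 8
u_2(T vs C,Z) = 1
max payoff 8 at {S}

argmax u_2 = {S}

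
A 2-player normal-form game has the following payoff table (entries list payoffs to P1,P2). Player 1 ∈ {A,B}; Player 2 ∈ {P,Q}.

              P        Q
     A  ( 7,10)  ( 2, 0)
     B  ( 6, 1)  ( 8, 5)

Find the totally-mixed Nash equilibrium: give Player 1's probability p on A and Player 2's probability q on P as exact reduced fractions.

P1 indiff ⇒ q·7+(1-q)·2 = q·6+(1-q)·8 ⇒ q(1) = (1-q)(6) ⇒ q = 6/7
P2 indiff ⇒ p·10+(1-p)·1 = p·0+(1-p)·5 ⇒ p(10) = (1-p)(4) ⇒ p = 2/7

p=2/7, q=6/7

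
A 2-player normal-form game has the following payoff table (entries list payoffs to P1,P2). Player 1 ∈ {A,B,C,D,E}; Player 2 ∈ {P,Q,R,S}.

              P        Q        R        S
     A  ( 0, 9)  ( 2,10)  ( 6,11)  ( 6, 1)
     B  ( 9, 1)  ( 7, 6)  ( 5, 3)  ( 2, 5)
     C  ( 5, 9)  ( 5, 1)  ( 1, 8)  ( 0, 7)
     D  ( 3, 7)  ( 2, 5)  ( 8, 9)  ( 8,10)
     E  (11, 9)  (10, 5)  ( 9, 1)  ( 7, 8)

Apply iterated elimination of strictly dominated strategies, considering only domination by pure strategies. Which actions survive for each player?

Survivors P1:{D,E} P2:{P,S}

P1 drop A (E beats it: P:11>0 Q:10>2 R:9>6 S:7>6)
P1 drop B (E beats it: P:11>9 Q:10>7 R:9>5 S:7>2)
P1 drop C (E beats it: P:11>5 Q:10>5 R:9>1 S:7>0)
P2 drop Q (P beats it: D:7>5 E:9>5)
P2 drop R (S beats it: D:10>9 E:8>1)
P1→{D,E} P2→{P,S}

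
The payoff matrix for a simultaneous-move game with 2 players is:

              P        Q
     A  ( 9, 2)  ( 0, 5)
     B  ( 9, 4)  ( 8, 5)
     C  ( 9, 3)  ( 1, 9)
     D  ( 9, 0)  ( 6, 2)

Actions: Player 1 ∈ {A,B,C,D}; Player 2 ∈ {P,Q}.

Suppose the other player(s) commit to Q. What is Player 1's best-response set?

P1 best: {B}

u_1(A vs Q) = 0
u_1(B vs Q) = 8
u_1(C vs Q) = 1
u_1(D vs Q) = 6
max payoff 8 at {B}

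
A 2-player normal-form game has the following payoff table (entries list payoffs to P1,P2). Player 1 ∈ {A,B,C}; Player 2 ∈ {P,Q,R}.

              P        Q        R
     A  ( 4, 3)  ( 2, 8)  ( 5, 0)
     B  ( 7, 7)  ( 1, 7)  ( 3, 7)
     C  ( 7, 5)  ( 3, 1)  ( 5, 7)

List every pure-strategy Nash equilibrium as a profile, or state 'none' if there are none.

(A,P): not NE [P1→C gives 7>4; P2→Q gives 8>3]
(A,Q): not NE [P1→C gives 3>2]
(A,R): not NE [P2→Q gives 8>0]
(B,P): NE
(B,Q): not NE [P1→C gives 3>1]
(B,R): not NE [P1→C gives 5>3]
(C,P): not NE [P2→R gives 7>5]
(C,Q): not NE [P2→R gives 7>1]
(C,R): NE

NE set: (B,P), (C,R)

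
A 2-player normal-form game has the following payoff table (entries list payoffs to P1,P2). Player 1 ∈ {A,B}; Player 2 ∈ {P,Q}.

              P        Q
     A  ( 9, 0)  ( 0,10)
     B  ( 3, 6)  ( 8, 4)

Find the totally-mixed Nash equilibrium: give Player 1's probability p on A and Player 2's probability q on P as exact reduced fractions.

P1 indiff ⇒ q·9+(1-q)·0 = q·3+(1-q)·8 ⇒ q(6) = (1-q)(8) ⇒ q = 4/7
P2 indiff ⇒ p·0+(1-p)·6 = p·10+(1-p)·4 ⇒ p(-10) = (1-p)(-2) ⇒ p = 1/6

P1 mixes 1/6 on A; P2 mixes 4/7 on P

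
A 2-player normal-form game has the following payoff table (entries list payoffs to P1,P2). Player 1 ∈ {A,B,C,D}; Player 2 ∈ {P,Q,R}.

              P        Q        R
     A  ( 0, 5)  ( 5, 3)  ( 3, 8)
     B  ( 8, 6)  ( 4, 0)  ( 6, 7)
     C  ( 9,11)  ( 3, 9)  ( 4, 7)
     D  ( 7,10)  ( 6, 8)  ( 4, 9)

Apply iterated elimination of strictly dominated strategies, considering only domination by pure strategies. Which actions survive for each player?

P1 drop A (D beats it: P:7>0 Q:6>5 R:4>3)
P2 drop Q (P beats it: B:6>0 C:11>9 D:10>8)
P1 drop D (B beats it: P:8>7 R:6>4)
P1→{B,C} P2→{P,R}

IESDS → P1:{B,C} P2:{P,R}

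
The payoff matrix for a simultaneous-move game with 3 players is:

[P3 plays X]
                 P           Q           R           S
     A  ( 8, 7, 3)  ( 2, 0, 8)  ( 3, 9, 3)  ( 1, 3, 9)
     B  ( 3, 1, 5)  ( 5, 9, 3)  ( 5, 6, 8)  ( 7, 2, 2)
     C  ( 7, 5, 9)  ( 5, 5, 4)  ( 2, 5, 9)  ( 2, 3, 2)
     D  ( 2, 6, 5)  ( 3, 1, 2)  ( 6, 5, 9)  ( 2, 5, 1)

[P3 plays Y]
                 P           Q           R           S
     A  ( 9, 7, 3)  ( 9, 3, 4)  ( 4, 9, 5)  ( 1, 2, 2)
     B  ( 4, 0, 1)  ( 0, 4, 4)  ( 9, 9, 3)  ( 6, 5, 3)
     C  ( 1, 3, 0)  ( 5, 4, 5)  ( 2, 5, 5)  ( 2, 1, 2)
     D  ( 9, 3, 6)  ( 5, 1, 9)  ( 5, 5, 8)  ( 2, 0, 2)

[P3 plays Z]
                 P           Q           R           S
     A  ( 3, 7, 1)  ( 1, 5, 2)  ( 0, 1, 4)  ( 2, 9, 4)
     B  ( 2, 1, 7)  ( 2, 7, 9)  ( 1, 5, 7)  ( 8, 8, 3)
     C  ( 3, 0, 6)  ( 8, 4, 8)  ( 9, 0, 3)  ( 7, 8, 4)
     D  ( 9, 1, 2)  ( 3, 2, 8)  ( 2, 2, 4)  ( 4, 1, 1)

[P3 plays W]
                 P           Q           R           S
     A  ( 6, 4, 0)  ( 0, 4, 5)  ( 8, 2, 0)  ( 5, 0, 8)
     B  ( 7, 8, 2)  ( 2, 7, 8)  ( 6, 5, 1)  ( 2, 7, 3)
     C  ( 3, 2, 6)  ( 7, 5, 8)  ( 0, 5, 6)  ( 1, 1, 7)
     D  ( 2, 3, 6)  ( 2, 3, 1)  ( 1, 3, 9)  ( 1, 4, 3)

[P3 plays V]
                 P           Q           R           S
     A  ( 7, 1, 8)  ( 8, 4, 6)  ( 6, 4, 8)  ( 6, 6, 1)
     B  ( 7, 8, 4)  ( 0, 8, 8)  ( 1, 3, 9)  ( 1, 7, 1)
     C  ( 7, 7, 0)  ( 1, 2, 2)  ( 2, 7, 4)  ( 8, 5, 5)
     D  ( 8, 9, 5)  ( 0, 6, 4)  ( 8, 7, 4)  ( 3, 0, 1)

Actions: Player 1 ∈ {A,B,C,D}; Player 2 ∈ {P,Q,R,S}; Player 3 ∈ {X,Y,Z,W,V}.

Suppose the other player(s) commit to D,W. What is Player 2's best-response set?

BR_2 = {S}

u_2(P vs D,W) = 3
u_2(Q vs D,W) = 3
u_2(R vs D,W) = 3
u_2(S vs D,W) = 4
max payoff 4 at {S}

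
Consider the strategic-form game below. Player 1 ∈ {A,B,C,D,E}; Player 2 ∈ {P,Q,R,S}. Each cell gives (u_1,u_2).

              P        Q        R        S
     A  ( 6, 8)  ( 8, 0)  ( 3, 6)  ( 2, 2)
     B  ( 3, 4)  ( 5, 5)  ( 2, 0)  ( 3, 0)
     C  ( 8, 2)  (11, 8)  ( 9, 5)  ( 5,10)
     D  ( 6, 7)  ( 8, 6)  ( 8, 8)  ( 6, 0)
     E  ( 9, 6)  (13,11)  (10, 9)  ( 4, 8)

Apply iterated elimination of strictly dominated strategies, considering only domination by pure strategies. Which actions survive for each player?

P1 drop A (C beats it: P:8>6 Q:11>8 R:9>3 S:5>2)
P1 drop B (C beats it: P:8>3 Q:11>5 R:9>2 S:5>3)
P2 drop P (R beats it: C:5>2 D:8>7 E:9>6)
P1→{C,D,E} P2→{Q,R,S}

Survivors P1:{C,D,E} P2:{Q,R,S}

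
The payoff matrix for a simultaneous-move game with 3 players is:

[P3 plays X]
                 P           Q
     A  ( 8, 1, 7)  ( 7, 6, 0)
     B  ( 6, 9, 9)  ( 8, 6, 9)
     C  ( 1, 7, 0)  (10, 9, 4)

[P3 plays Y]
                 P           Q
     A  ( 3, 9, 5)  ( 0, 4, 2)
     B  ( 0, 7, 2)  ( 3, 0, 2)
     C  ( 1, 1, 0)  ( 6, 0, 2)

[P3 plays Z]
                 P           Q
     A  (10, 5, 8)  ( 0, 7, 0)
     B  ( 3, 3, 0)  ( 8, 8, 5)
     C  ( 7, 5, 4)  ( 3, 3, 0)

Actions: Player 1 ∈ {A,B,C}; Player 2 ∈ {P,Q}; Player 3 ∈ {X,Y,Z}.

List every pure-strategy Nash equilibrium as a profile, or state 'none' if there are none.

Nash profiles: (C,Q,X)

(A,P,X): not NE [P2→Q gives 6>1; P3→Z gives 8>7]
(A,P,Y): not NE [P3→Z gives 8>5]
(A,P,Z): not NE [P2→Q gives 7>5]
(A,Q,X): not NE [P1→C gives 10>7; P3→Y gives 2>0]
(A,Q,Y): not NE [P1→C gives 6>0; P2→P gives 9>4]
(A,Q,Z): not NE [P1→B gives 8>0; P3→Y gives 2>0]
(B,P,X): not NE [P1→A gives 8>6]
(B,P,Y): not NE [P1→A gives 3>0; P3→X gives 9>2]
(B,P,Z): not NE [P1→A gives 10>3; P2→Q gives 8>3; P3→X gives 9>0]
(B,Q,X): not NE [P1→C gives 10>8; P2→P gives 9>6]
(B,Q,Y): not NE [P1→C gives 6>3; P2→P gives 7>0; P3→X gives 9>2]
(B,Q,Z): not NE [P3→X gives 9>5]
(C,P,X): not NE [P1→A gives 8>1; P2→Q gives 9>7; P3→Z gives 4>0]
(C,P,Y): not NE [P1→A gives 3>1; P3→Z gives 4>0]
(C,P,Z): not NE [P1→A gives 10>7]
(C,Q,X): NE
(C,Q,Y): not NE [P2→P gives 1>0; P3→X gives 4>2]
(C,Q,Z): not NE [P1→B gives 8>3; P2→P gives 5>3; P3→X gives 4>0]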